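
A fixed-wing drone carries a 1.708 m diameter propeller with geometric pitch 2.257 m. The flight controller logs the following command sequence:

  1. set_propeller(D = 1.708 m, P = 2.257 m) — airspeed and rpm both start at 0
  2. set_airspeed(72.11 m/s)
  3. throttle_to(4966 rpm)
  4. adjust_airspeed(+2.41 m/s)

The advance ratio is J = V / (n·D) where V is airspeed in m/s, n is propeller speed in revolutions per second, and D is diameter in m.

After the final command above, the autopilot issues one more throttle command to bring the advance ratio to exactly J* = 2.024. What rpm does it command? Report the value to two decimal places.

set_propeller: D = 1.708 m, P = 2.257 m (p = P/D = 1.321429); state ← (V=0, rpm=0)
set_airspeed(72.11): V ← 72.11 m/s
throttle_to(4966): rpm ← 4966
adjust_airspeed(+2.41): V ← 72.11 +2.41 = 74.52 m/s
final state: V = 74.52 m/s, rpm = 4966 → n = rpm/60 = 82.766667 rev/s
target J* = 2.024; solve J* = V/(n·D) for n: n = V/(J*·D) = 74.52/(2.024 × 1.708) = 21.556313 rev/s
rpm = 60·n = 1293.378752

rpm = 1293.38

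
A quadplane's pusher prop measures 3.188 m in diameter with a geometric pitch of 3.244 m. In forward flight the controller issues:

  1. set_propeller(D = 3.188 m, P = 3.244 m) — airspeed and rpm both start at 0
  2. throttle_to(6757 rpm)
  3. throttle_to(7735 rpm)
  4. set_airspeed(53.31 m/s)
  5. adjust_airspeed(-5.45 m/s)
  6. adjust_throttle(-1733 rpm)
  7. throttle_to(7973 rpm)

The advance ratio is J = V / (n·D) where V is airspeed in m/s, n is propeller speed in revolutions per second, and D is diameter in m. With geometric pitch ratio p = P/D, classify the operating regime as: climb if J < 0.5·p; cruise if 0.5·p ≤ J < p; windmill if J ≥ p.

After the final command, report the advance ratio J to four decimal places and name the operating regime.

J = 0.1130, regime = climb

set_propeller: D = 3.188 m, P = 3.244 m (p = P/D = 1.017566); state ← (V=0, rpm=0)
throttle_to(6757): rpm ← 6757
throttle_to(7735): rpm ← 7735
set_airspeed(53.31): V ← 53.31 m/s
adjust_airspeed(-5.45): V ← 53.31 -5.45 = 47.86 m/s
adjust_throttle(-1733): rpm ← 7735 -1733 = 6002
throttle_to(7973): rpm ← 7973
final state: V = 47.86 m/s, rpm = 7973 → n = rpm/60 = 132.883333 rev/s
J = V / (n·D) = 47.86 / (132.883333 × 3.188) = 0.112975
regime bands: climb J<0.5088 | cruise [0.5088, 1.0176) | windmill J≥1.0176
J = 0.1130 → climb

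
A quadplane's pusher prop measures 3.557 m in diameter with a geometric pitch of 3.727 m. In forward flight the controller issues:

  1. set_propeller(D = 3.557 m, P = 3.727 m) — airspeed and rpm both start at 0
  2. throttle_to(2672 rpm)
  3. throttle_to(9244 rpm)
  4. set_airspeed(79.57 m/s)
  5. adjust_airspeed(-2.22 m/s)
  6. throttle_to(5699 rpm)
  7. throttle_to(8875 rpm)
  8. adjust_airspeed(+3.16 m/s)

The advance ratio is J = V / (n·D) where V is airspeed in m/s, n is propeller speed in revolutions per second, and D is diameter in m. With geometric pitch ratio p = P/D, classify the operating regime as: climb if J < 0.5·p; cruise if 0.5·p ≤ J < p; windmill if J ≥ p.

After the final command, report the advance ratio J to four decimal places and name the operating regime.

J = 0.1530, regime = climb

set_propeller: D = 3.557 m, P = 3.727 m (p = P/D = 1.047793); state ← (V=0, rpm=0)
throttle_to(2672): rpm ← 2672
throttle_to(9244): rpm ← 9244
set_airspeed(79.57): V ← 79.57 m/s
adjust_airspeed(-2.22): V ← 79.57 -2.22 = 77.35 m/s
throttle_to(5699): rpm ← 5699
throttle_to(8875): rpm ← 8875
adjust_airspeed(+3.16): V ← 77.35 +3.16 = 80.51 m/s
final state: V = 80.51 m/s, rpm = 8875 → n = rpm/60 = 147.916667 rev/s
J = V / (n·D) = 80.51 / (147.916667 × 3.557) = 0.153020
regime bands: climb J<0.5239 | cruise [0.5239, 1.0478) | windmill J≥1.0478
J = 0.1530 → climb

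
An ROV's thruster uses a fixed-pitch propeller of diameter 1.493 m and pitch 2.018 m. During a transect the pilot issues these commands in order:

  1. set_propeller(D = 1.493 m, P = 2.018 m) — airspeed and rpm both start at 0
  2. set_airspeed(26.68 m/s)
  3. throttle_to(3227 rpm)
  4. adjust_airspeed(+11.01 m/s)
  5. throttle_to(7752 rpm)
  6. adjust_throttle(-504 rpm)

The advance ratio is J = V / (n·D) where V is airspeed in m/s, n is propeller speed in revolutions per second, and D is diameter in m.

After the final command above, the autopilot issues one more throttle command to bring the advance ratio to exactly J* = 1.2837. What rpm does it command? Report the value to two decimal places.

rpm = 1179.92

set_propeller: D = 1.493 m, P = 2.018 m (p = P/D = 1.351641); state ← (V=0, rpm=0)
set_airspeed(26.68): V ← 26.68 m/s
throttle_to(3227): rpm ← 3227
adjust_airspeed(+11.01): V ← 26.68 +11.01 = 37.69 m/s
throttle_to(7752): rpm ← 7752
adjust_throttle(-504): rpm ← 7752 -504 = 7248
final state: V = 37.69 m/s, rpm = 7248 → n = rpm/60 = 120.800000 rev/s
target J* = 1.2837; solve J* = V/(n·D) for n: n = V/(J*·D) = 37.69/(1.2837 × 1.493) = 19.665400 rev/s
rpm = 60·n = 1179.924011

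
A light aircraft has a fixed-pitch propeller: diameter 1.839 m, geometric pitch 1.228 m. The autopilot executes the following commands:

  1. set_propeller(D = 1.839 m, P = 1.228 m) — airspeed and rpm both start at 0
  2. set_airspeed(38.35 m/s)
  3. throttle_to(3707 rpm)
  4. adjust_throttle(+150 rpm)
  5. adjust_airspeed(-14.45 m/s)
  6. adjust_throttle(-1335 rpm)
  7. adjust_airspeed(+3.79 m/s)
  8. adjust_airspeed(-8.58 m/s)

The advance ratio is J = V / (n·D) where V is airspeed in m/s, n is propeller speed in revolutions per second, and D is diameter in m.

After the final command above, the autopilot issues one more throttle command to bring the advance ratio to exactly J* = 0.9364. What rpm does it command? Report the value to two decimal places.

set_propeller: D = 1.839 m, P = 1.228 m (p = P/D = 0.667754); state ← (V=0, rpm=0)
set_airspeed(38.35): V ← 38.35 m/s
throttle_to(3707): rpm ← 3707
adjust_throttle(+150): rpm ← 3707 +150 = 3857
adjust_airspeed(-14.45): V ← 38.35 -14.45 = 23.9 m/s
adjust_throttle(-1335): rpm ← 3857 -1335 = 2522
adjust_airspeed(+3.79): V ← 23.9 +3.79 = 27.69 m/s
adjust_airspeed(-8.58): V ← 27.69 -8.58 = 19.11 m/s
final state: V = 19.11 m/s, rpm = 2522 → n = rpm/60 = 42.033333 rev/s
target J* = 0.9364; solve J* = V/(n·D) for n: n = V/(J*·D) = 19.11/(0.9364 × 1.839) = 11.097306 rev/s
rpm = 60·n = 665.838347

rpm = 665.84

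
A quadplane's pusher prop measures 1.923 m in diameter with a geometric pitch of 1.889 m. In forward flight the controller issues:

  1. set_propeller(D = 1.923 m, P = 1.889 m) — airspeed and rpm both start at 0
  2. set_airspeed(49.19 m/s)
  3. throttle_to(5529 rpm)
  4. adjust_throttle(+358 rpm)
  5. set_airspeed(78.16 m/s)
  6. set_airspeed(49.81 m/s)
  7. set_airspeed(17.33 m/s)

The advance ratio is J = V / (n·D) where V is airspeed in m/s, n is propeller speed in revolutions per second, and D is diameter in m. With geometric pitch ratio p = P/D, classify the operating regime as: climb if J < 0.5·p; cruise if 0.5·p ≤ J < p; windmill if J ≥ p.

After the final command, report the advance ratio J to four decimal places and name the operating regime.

J = 0.0918, regime = climb

set_propeller: D = 1.923 m, P = 1.889 m (p = P/D = 0.982319); state ← (V=0, rpm=0)
set_airspeed(49.19): V ← 49.19 m/s
throttle_to(5529): rpm ← 5529
adjust_throttle(+358): rpm ← 5529 +358 = 5887
set_airspeed(78.16): V ← 78.16 m/s
set_airspeed(49.81): V ← 49.81 m/s
set_airspeed(17.33): V ← 17.33 m/s
final state: V = 17.33 m/s, rpm = 5887 → n = rpm/60 = 98.116667 rev/s
J = V / (n·D) = 17.33 / (98.116667 × 1.923) = 0.091849
regime bands: climb J<0.4912 | cruise [0.4912, 0.9823) | windmill J≥0.9823
J = 0.0918 → climb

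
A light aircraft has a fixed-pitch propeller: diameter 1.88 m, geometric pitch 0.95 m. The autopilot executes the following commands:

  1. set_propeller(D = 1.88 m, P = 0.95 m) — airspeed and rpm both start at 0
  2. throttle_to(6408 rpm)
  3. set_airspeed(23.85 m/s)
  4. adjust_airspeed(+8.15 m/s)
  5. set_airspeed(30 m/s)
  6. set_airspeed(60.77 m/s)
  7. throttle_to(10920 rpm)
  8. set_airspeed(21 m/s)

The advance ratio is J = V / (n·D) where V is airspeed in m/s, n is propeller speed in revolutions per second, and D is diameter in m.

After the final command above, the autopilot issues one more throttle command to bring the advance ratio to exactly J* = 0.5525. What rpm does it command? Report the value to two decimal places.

rpm = 1213.05

set_propeller: D = 1.88 m, P = 0.95 m (p = P/D = 0.505319); state ← (V=0, rpm=0)
throttle_to(6408): rpm ← 6408
set_airspeed(23.85): V ← 23.85 m/s
adjust_airspeed(+8.15): V ← 23.85 +8.15 = 32 m/s
set_airspeed(30): V ← 30 m/s
set_airspeed(60.77): V ← 60.77 m/s
throttle_to(10920): rpm ← 10920
set_airspeed(21): V ← 21 m/s
final state: V = 21 m/s, rpm = 10920 → n = rpm/60 = 182.000000 rev/s
target J* = 0.5525; solve J* = V/(n·D) for n: n = V/(J*·D) = 21/(0.5525 × 1.88) = 20.217580 rev/s
rpm = 60·n = 1213.054780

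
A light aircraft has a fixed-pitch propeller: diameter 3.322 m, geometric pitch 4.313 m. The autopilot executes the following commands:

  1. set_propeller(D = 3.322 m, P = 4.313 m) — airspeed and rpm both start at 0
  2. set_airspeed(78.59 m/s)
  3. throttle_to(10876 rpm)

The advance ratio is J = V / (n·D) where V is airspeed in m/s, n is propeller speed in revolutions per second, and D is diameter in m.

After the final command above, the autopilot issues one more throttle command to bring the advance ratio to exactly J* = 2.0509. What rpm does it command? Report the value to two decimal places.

rpm = 692.11

set_propeller: D = 3.322 m, P = 4.313 m (p = P/D = 1.298314); state ← (V=0, rpm=0)
set_airspeed(78.59): V ← 78.59 m/s
throttle_to(10876): rpm ← 10876
final state: V = 78.59 m/s, rpm = 10876 → n = rpm/60 = 181.266667 rev/s
target J* = 2.0509; solve J* = V/(n·D) for n: n = V/(J*·D) = 78.59/(2.0509 × 3.322) = 11.535148 rev/s
rpm = 60·n = 692.108887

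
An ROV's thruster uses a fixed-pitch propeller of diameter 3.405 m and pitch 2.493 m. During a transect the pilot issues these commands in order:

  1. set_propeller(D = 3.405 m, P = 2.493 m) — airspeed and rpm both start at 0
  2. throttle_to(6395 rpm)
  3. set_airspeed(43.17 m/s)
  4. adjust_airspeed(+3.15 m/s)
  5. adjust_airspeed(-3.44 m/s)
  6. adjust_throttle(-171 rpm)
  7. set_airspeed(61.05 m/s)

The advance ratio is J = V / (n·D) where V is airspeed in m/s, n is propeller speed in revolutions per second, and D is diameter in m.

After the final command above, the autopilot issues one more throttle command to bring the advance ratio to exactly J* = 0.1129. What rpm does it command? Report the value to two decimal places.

rpm = 9528.53

set_propeller: D = 3.405 m, P = 2.493 m (p = P/D = 0.732159); state ← (V=0, rpm=0)
throttle_to(6395): rpm ← 6395
set_airspeed(43.17): V ← 43.17 m/s
adjust_airspeed(+3.15): V ← 43.17 +3.15 = 46.32 m/s
adjust_airspeed(-3.44): V ← 46.32 -3.44 = 42.88 m/s
adjust_throttle(-171): rpm ← 6395 -171 = 6224
set_airspeed(61.05): V ← 61.05 m/s
final state: V = 61.05 m/s, rpm = 6224 → n = rpm/60 = 103.733333 rev/s
target J* = 0.1129; solve J* = V/(n·D) for n: n = V/(J*·D) = 61.05/(0.1129 × 3.405) = 158.808817 rev/s
rpm = 60·n = 9528.529009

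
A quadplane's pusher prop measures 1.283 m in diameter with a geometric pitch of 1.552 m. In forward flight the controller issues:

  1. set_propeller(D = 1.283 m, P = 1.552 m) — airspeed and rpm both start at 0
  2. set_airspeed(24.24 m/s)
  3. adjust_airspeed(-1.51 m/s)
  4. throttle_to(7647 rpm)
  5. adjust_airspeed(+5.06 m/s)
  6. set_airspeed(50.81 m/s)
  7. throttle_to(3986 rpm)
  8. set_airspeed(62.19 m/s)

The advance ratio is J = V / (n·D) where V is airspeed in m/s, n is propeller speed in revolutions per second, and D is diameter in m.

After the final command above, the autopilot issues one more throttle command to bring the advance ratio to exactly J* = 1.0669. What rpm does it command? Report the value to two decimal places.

set_propeller: D = 1.283 m, P = 1.552 m (p = P/D = 1.209665); state ← (V=0, rpm=0)
set_airspeed(24.24): V ← 24.24 m/s
adjust_airspeed(-1.51): V ← 24.24 -1.51 = 22.73 m/s
throttle_to(7647): rpm ← 7647
adjust_airspeed(+5.06): V ← 22.73 +5.06 = 27.79 m/s
set_airspeed(50.81): V ← 50.81 m/s
throttle_to(3986): rpm ← 3986
set_airspeed(62.19): V ← 62.19 m/s
final state: V = 62.19 m/s, rpm = 3986 → n = rpm/60 = 66.433333 rev/s
target J* = 1.0669; solve J* = V/(n·D) for n: n = V/(J*·D) = 62.19/(1.0669 × 1.283) = 45.432871 rev/s
rpm = 60·n = 2725.972283

rpm = 2725.97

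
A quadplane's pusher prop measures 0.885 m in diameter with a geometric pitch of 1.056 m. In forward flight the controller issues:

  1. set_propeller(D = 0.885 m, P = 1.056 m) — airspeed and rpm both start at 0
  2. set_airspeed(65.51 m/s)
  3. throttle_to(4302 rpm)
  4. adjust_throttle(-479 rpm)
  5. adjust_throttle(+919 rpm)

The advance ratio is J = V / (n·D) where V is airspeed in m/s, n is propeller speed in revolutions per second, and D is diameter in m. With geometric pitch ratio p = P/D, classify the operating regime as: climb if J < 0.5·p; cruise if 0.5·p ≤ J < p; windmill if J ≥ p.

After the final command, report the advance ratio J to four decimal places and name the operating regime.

J = 0.9366, regime = cruise

set_propeller: D = 0.885 m, P = 1.056 m (p = P/D = 1.193220); state ← (V=0, rpm=0)
set_airspeed(65.51): V ← 65.51 m/s
throttle_to(4302): rpm ← 4302
adjust_throttle(-479): rpm ← 4302 -479 = 3823
adjust_throttle(+919): rpm ← 3823 +919 = 4742
final state: V = 65.51 m/s, rpm = 4742 → n = rpm/60 = 79.033333 rev/s
J = V / (n·D) = 65.51 / (79.033333 × 0.885) = 0.936600
regime bands: climb J<0.5966 | cruise [0.5966, 1.1932) | windmill J≥1.1932
J = 0.9366 → cruise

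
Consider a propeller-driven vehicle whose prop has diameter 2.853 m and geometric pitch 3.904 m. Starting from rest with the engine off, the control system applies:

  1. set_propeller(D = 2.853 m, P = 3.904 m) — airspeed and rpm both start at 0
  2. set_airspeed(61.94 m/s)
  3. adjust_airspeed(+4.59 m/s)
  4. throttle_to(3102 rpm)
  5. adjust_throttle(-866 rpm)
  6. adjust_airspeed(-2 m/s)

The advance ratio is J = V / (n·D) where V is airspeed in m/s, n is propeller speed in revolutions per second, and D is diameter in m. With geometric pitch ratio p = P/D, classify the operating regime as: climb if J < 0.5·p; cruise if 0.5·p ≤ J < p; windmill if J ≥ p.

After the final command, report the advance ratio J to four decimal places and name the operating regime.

set_propeller: D = 2.853 m, P = 3.904 m (p = P/D = 1.368384); state ← (V=0, rpm=0)
set_airspeed(61.94): V ← 61.94 m/s
adjust_airspeed(+4.59): V ← 61.94 +4.59 = 66.53 m/s
throttle_to(3102): rpm ← 3102
adjust_throttle(-866): rpm ← 3102 -866 = 2236
adjust_airspeed(-2): V ← 66.53 -2 = 64.53 m/s
final state: V = 64.53 m/s, rpm = 2236 → n = rpm/60 = 37.266667 rev/s
J = V / (n·D) = 64.53 / (37.266667 × 2.853) = 0.606931
regime bands: climb J<0.6842 | cruise [0.6842, 1.3684) | windmill J≥1.3684
J = 0.6069 → climb

J = 0.6069, regime = climb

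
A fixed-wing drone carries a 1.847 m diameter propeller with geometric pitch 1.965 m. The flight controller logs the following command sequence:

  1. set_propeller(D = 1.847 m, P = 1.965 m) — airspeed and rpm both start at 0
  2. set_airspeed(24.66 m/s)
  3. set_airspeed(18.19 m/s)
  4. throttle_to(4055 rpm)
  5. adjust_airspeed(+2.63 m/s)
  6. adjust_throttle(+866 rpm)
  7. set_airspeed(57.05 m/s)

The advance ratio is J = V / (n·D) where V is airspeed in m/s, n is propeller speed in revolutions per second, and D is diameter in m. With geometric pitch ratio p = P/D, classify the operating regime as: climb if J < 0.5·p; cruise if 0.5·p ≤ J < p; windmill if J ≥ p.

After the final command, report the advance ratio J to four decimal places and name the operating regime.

set_propeller: D = 1.847 m, P = 1.965 m (p = P/D = 1.063887); state ← (V=0, rpm=0)
set_airspeed(24.66): V ← 24.66 m/s
set_airspeed(18.19): V ← 18.19 m/s
throttle_to(4055): rpm ← 4055
adjust_airspeed(+2.63): V ← 18.19 +2.63 = 20.82 m/s
adjust_throttle(+866): rpm ← 4055 +866 = 4921
set_airspeed(57.05): V ← 57.05 m/s
final state: V = 57.05 m/s, rpm = 4921 → n = rpm/60 = 82.016667 rev/s
J = V / (n·D) = 57.05 / (82.016667 × 1.847) = 0.376605
regime bands: climb J<0.5319 | cruise [0.5319, 1.0639) | windmill J≥1.0639
J = 0.3766 → climb

J = 0.3766, regime = climb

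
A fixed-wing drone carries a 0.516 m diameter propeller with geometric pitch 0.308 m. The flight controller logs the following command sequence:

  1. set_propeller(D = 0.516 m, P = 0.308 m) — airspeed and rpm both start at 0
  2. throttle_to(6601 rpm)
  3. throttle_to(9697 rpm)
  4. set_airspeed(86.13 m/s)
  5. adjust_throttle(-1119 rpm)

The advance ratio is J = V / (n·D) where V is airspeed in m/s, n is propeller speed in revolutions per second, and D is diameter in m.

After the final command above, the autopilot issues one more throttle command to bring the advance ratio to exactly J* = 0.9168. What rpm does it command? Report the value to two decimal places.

set_propeller: D = 0.516 m, P = 0.308 m (p = P/D = 0.596899); state ← (V=0, rpm=0)
throttle_to(6601): rpm ← 6601
throttle_to(9697): rpm ← 9697
set_airspeed(86.13): V ← 86.13 m/s
adjust_throttle(-1119): rpm ← 9697 -1119 = 8578
final state: V = 86.13 m/s, rpm = 8578 → n = rpm/60 = 142.966667 rev/s
target J* = 0.9168; solve J* = V/(n·D) for n: n = V/(J*·D) = 86.13/(0.9168 × 0.516) = 182.066541 rev/s
rpm = 60·n = 10923.992451

rpm = 10923.99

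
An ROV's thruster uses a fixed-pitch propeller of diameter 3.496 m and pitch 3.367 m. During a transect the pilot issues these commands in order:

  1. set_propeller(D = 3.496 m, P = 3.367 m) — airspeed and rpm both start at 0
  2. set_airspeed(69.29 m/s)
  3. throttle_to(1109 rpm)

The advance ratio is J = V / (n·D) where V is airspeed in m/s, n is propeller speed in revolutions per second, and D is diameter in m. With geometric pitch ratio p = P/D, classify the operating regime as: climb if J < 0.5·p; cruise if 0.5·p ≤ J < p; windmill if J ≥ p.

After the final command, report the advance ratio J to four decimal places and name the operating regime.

J = 1.0723, regime = windmill

set_propeller: D = 3.496 m, P = 3.367 m (p = P/D = 0.963101); state ← (V=0, rpm=0)
set_airspeed(69.29): V ← 69.29 m/s
throttle_to(1109): rpm ← 1109
final state: V = 69.29 m/s, rpm = 1109 → n = rpm/60 = 18.483333 rev/s
J = V / (n·D) = 69.29 / (18.483333 × 3.496) = 1.072306
regime bands: climb J<0.4816 | cruise [0.4816, 0.9631) | windmill J≥0.9631
J = 1.0723 → windmill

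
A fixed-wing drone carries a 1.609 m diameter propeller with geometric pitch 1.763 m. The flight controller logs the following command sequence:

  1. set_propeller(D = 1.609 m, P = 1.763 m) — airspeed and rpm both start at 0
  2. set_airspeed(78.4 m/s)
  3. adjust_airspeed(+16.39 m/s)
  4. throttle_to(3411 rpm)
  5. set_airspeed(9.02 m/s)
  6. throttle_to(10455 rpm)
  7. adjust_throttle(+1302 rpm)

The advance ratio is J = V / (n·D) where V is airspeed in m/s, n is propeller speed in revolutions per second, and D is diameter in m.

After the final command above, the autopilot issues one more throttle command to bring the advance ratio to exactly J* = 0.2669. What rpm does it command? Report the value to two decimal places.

set_propeller: D = 1.609 m, P = 1.763 m (p = P/D = 1.095712); state ← (V=0, rpm=0)
set_airspeed(78.4): V ← 78.4 m/s
adjust_airspeed(+16.39): V ← 78.4 +16.39 = 94.79 m/s
throttle_to(3411): rpm ← 3411
set_airspeed(9.02): V ← 9.02 m/s
throttle_to(10455): rpm ← 10455
adjust_throttle(+1302): rpm ← 10455 +1302 = 11757
final state: V = 9.02 m/s, rpm = 11757 → n = rpm/60 = 195.950000 rev/s
target J* = 0.2669; solve J* = V/(n·D) for n: n = V/(J*·D) = 9.02/(0.2669 × 1.609) = 21.003996 rev/s
rpm = 60·n = 1260.239739

rpm = 1260.24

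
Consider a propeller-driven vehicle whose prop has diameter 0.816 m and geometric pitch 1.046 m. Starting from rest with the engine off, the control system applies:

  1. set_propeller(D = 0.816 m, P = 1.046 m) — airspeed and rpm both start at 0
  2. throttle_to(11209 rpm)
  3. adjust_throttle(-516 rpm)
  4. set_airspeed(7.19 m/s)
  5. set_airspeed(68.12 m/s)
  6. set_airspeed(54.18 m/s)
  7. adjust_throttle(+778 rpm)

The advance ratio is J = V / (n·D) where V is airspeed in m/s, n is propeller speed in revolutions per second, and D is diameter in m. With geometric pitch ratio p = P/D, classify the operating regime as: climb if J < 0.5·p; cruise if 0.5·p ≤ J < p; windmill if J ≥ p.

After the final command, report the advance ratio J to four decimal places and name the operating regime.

J = 0.3473, regime = climb

set_propeller: D = 0.816 m, P = 1.046 m (p = P/D = 1.281863); state ← (V=0, rpm=0)
throttle_to(11209): rpm ← 11209
adjust_throttle(-516): rpm ← 11209 -516 = 10693
set_airspeed(7.19): V ← 7.19 m/s
set_airspeed(68.12): V ← 68.12 m/s
set_airspeed(54.18): V ← 54.18 m/s
adjust_throttle(+778): rpm ← 10693 +778 = 11471
final state: V = 54.18 m/s, rpm = 11471 → n = rpm/60 = 191.183333 rev/s
J = V / (n·D) = 54.18 / (191.183333 × 0.816) = 0.347295
regime bands: climb J<0.6409 | cruise [0.6409, 1.2819) | windmill J≥1.2819
J = 0.3473 → climb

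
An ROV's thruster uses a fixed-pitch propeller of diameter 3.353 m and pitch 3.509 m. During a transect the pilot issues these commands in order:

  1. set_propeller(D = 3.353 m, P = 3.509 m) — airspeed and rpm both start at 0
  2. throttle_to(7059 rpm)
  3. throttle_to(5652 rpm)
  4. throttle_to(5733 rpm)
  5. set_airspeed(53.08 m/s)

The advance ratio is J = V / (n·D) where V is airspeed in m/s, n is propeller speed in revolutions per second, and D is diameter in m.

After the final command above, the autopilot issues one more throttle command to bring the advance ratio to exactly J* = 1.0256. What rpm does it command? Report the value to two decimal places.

set_propeller: D = 3.353 m, P = 3.509 m (p = P/D = 1.046525); state ← (V=0, rpm=0)
throttle_to(7059): rpm ← 7059
throttle_to(5652): rpm ← 5652
throttle_to(5733): rpm ← 5733
set_airspeed(53.08): V ← 53.08 m/s
final state: V = 53.08 m/s, rpm = 5733 → n = rpm/60 = 95.550000 rev/s
target J* = 1.0256; solve J* = V/(n·D) for n: n = V/(J*·D) = 53.08/(1.0256 × 3.353) = 15.435452 rev/s
rpm = 60·n = 926.127114

rpm = 926.13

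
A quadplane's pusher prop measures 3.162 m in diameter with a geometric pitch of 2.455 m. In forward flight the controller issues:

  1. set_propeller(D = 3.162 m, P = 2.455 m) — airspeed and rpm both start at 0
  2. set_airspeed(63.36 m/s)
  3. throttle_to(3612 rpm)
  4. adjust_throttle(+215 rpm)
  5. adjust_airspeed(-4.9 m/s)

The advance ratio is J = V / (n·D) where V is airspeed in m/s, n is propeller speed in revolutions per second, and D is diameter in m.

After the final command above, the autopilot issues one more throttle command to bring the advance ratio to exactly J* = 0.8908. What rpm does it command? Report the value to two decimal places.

rpm = 1245.28

set_propeller: D = 3.162 m, P = 2.455 m (p = P/D = 0.776407); state ← (V=0, rpm=0)
set_airspeed(63.36): V ← 63.36 m/s
throttle_to(3612): rpm ← 3612
adjust_throttle(+215): rpm ← 3612 +215 = 3827
adjust_airspeed(-4.9): V ← 63.36 -4.9 = 58.46 m/s
final state: V = 58.46 m/s, rpm = 3827 → n = rpm/60 = 63.783333 rev/s
target J* = 0.8908; solve J* = V/(n·D) for n: n = V/(J*·D) = 58.46/(0.8908 × 3.162) = 20.754713 rev/s
rpm = 60·n = 1245.282794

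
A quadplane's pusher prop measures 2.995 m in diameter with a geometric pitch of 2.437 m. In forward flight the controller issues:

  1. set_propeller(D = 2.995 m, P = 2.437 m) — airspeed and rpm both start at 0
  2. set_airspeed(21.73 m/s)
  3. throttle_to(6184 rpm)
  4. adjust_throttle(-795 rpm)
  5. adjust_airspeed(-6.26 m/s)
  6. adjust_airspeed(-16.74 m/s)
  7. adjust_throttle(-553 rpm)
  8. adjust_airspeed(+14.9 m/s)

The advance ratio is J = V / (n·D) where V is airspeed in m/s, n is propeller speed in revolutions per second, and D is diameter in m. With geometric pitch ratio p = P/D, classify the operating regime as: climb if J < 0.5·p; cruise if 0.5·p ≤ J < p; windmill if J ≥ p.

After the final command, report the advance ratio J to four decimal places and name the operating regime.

J = 0.0565, regime = climb

set_propeller: D = 2.995 m, P = 2.437 m (p = P/D = 0.813689); state ← (V=0, rpm=0)
set_airspeed(21.73): V ← 21.73 m/s
throttle_to(6184): rpm ← 6184
adjust_throttle(-795): rpm ← 6184 -795 = 5389
adjust_airspeed(-6.26): V ← 21.73 -6.26 = 15.47 m/s
adjust_airspeed(-16.74): V ← 15.47 -16.74 = -1.27 m/s
adjust_throttle(-553): rpm ← 5389 -553 = 4836
adjust_airspeed(+14.9): V ← -1.27 +14.9 = 13.63 m/s
final state: V = 13.63 m/s, rpm = 4836 → n = rpm/60 = 80.600000 rev/s
J = V / (n·D) = 13.63 / (80.600000 × 2.995) = 0.056463
regime bands: climb J<0.4068 | cruise [0.4068, 0.8137) | windmill J≥0.8137
J = 0.0565 → climb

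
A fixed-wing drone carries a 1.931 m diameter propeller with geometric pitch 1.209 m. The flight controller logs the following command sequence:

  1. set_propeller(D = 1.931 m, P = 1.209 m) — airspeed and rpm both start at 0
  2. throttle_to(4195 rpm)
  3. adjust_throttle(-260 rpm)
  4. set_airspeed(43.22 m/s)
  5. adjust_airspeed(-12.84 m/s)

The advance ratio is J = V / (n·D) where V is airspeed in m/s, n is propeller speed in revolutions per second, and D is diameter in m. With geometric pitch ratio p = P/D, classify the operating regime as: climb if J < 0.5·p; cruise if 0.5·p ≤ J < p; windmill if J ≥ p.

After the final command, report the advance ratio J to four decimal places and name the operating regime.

set_propeller: D = 1.931 m, P = 1.209 m (p = P/D = 0.626100); state ← (V=0, rpm=0)
throttle_to(4195): rpm ← 4195
adjust_throttle(-260): rpm ← 4195 -260 = 3935
set_airspeed(43.22): V ← 43.22 m/s
adjust_airspeed(-12.84): V ← 43.22 -12.84 = 30.38 m/s
final state: V = 30.38 m/s, rpm = 3935 → n = rpm/60 = 65.583333 rev/s
J = V / (n·D) = 30.38 / (65.583333 × 1.931) = 0.239890
regime bands: climb J<0.3131 | cruise [0.3131, 0.6261) | windmill J≥0.6261
J = 0.2399 → climb

J = 0.2399, regime = climb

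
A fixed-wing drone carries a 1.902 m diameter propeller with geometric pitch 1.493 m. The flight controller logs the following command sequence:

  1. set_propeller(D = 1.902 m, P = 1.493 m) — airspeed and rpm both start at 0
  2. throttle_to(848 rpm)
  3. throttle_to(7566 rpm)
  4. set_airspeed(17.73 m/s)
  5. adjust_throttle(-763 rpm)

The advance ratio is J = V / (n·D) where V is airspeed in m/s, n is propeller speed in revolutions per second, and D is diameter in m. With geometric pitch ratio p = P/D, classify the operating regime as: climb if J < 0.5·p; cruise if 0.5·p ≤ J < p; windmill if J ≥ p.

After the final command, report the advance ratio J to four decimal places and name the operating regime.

J = 0.0822, regime = climb

set_propeller: D = 1.902 m, P = 1.493 m (p = P/D = 0.784963); state ← (V=0, rpm=0)
throttle_to(848): rpm ← 848
throttle_to(7566): rpm ← 7566
set_airspeed(17.73): V ← 17.73 m/s
adjust_throttle(-763): rpm ← 7566 -763 = 6803
final state: V = 17.73 m/s, rpm = 6803 → n = rpm/60 = 113.383333 rev/s
J = V / (n·D) = 17.73 / (113.383333 × 1.902) = 0.082215
regime bands: climb J<0.3925 | cruise [0.3925, 0.7850) | windmill J≥0.7850
J = 0.0822 → climb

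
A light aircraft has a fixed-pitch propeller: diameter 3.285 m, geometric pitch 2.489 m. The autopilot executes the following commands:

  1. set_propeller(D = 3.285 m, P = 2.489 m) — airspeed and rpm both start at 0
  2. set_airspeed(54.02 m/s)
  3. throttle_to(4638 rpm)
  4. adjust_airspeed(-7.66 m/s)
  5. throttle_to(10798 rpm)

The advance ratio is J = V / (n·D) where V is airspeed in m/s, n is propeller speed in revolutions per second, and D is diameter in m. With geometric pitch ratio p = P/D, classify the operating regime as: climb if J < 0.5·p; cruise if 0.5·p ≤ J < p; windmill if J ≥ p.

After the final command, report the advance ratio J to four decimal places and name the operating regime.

J = 0.0784, regime = climb

set_propeller: D = 3.285 m, P = 2.489 m (p = P/D = 0.757686); state ← (V=0, rpm=0)
set_airspeed(54.02): V ← 54.02 m/s
throttle_to(4638): rpm ← 4638
adjust_airspeed(-7.66): V ← 54.02 -7.66 = 46.36 m/s
throttle_to(10798): rpm ← 10798
final state: V = 46.36 m/s, rpm = 10798 → n = rpm/60 = 179.966667 rev/s
J = V / (n·D) = 46.36 / (179.966667 × 3.285) = 0.078418
regime bands: climb J<0.3788 | cruise [0.3788, 0.7577) | windmill J≥0.7577
J = 0.0784 → climb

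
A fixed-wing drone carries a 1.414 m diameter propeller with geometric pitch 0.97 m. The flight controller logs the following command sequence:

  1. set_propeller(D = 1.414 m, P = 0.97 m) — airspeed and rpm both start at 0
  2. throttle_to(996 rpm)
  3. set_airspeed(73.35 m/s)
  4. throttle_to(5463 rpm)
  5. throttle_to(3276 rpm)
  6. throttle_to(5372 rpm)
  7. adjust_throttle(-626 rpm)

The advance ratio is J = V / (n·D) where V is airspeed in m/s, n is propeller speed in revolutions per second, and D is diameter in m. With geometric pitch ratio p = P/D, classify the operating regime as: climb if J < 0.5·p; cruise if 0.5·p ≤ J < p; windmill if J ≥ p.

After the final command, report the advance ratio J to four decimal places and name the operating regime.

set_propeller: D = 1.414 m, P = 0.97 m (p = P/D = 0.685997); state ← (V=0, rpm=0)
throttle_to(996): rpm ← 996
set_airspeed(73.35): V ← 73.35 m/s
throttle_to(5463): rpm ← 5463
throttle_to(3276): rpm ← 3276
throttle_to(5372): rpm ← 5372
adjust_throttle(-626): rpm ← 5372 -626 = 4746
final state: V = 73.35 m/s, rpm = 4746 → n = rpm/60 = 79.100000 rev/s
J = V / (n·D) = 73.35 / (79.100000 × 1.414) = 0.655804
regime bands: climb J<0.3430 | cruise [0.3430, 0.6860) | windmill J≥0.6860
J = 0.6558 → cruise

J = 0.6558, regime = cruise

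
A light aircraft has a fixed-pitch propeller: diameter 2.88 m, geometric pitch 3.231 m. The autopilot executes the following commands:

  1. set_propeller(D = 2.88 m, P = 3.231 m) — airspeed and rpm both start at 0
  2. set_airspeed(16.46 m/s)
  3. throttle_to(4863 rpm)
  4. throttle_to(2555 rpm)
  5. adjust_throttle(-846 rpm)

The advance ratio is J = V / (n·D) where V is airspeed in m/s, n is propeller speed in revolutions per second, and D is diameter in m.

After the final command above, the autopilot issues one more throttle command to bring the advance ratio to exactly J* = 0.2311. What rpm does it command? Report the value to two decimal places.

rpm = 1483.85

set_propeller: D = 2.88 m, P = 3.231 m (p = P/D = 1.121875); state ← (V=0, rpm=0)
set_airspeed(16.46): V ← 16.46 m/s
throttle_to(4863): rpm ← 4863
throttle_to(2555): rpm ← 2555
adjust_throttle(-846): rpm ← 2555 -846 = 1709
final state: V = 16.46 m/s, rpm = 1709 → n = rpm/60 = 28.483333 rev/s
target J* = 0.2311; solve J* = V/(n·D) for n: n = V/(J*·D) = 16.46/(0.2311 × 2.88) = 24.730756 rev/s
rpm = 60·n = 1483.845377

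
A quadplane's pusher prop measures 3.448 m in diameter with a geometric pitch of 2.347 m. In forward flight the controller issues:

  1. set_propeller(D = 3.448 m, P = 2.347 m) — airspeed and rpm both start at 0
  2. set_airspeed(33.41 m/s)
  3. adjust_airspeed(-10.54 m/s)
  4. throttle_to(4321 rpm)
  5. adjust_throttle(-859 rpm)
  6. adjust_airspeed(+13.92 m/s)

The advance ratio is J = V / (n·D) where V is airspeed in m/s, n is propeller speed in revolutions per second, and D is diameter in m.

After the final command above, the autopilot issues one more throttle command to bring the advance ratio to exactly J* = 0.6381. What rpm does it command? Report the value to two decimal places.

set_propeller: D = 3.448 m, P = 2.347 m (p = P/D = 0.680684); state ← (V=0, rpm=0)
set_airspeed(33.41): V ← 33.41 m/s
adjust_airspeed(-10.54): V ← 33.41 -10.54 = 22.87 m/s
throttle_to(4321): rpm ← 4321
adjust_throttle(-859): rpm ← 4321 -859 = 3462
adjust_airspeed(+13.92): V ← 22.87 +13.92 = 36.79 m/s
final state: V = 36.79 m/s, rpm = 3462 → n = rpm/60 = 57.700000 rev/s
target J* = 0.6381; solve J* = V/(n·D) for n: n = V/(J*·D) = 36.79/(0.6381 × 3.448) = 16.721444 rev/s
rpm = 60·n = 1003.286657

rpm = 1003.29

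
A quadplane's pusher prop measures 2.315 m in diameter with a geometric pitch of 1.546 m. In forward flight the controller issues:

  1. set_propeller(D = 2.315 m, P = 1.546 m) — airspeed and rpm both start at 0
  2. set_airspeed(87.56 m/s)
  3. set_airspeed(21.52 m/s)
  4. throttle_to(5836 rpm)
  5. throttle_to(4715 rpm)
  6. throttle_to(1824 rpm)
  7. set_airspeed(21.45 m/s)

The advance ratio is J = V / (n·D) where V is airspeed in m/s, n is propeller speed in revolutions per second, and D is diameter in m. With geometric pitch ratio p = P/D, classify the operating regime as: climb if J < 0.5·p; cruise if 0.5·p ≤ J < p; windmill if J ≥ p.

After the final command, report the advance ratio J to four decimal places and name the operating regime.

set_propeller: D = 2.315 m, P = 1.546 m (p = P/D = 0.667819); state ← (V=0, rpm=0)
set_airspeed(87.56): V ← 87.56 m/s
set_airspeed(21.52): V ← 21.52 m/s
throttle_to(5836): rpm ← 5836
throttle_to(4715): rpm ← 4715
throttle_to(1824): rpm ← 1824
set_airspeed(21.45): V ← 21.45 m/s
final state: V = 21.45 m/s, rpm = 1824 → n = rpm/60 = 30.400000 rev/s
J = V / (n·D) = 21.45 / (30.400000 × 2.315) = 0.304791
regime bands: climb J<0.3339 | cruise [0.3339, 0.6678) | windmill J≥0.6678
J = 0.3048 → climb

J = 0.3048, regime = climb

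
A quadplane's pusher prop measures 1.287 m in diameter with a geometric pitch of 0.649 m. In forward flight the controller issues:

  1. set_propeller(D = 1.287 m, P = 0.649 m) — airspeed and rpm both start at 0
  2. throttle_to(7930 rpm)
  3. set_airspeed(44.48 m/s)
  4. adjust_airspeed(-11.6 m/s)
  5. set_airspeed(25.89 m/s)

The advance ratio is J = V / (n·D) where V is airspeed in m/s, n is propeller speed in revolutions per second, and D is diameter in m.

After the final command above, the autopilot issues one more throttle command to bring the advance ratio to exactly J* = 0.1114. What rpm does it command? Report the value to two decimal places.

set_propeller: D = 1.287 m, P = 0.649 m (p = P/D = 0.504274); state ← (V=0, rpm=0)
throttle_to(7930): rpm ← 7930
set_airspeed(44.48): V ← 44.48 m/s
adjust_airspeed(-11.6): V ← 44.48 -11.6 = 32.88 m/s
set_airspeed(25.89): V ← 25.89 m/s
final state: V = 25.89 m/s, rpm = 7930 → n = rpm/60 = 132.166667 rev/s
target J* = 0.1114; solve J* = V/(n·D) for n: n = V/(J*·D) = 25.89/(0.1114 × 1.287) = 180.579444 rev/s
rpm = 60·n = 10834.766670

rpm = 10834.77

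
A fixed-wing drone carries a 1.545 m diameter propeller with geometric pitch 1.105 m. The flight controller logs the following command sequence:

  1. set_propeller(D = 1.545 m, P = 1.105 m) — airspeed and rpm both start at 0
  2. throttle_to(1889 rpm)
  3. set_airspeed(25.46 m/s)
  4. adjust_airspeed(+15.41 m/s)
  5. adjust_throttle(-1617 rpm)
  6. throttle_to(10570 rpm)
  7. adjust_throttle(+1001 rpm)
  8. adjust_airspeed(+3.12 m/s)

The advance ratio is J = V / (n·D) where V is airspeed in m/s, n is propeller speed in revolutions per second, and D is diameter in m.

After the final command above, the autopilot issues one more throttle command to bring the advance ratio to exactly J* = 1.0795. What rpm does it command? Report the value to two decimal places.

rpm = 1582.54

set_propeller: D = 1.545 m, P = 1.105 m (p = P/D = 0.715210); state ← (V=0, rpm=0)
throttle_to(1889): rpm ← 1889
set_airspeed(25.46): V ← 25.46 m/s
adjust_airspeed(+15.41): V ← 25.46 +15.41 = 40.87 m/s
adjust_throttle(-1617): rpm ← 1889 -1617 = 272
throttle_to(10570): rpm ← 10570
adjust_throttle(+1001): rpm ← 10570 +1001 = 11571
adjust_airspeed(+3.12): V ← 40.87 +3.12 = 43.99 m/s
final state: V = 43.99 m/s, rpm = 11571 → n = rpm/60 = 192.850000 rev/s
target J* = 1.0795; solve J* = V/(n·D) for n: n = V/(J*·D) = 43.99/(1.0795 × 1.545) = 26.375629 rev/s
rpm = 60·n = 1582.537762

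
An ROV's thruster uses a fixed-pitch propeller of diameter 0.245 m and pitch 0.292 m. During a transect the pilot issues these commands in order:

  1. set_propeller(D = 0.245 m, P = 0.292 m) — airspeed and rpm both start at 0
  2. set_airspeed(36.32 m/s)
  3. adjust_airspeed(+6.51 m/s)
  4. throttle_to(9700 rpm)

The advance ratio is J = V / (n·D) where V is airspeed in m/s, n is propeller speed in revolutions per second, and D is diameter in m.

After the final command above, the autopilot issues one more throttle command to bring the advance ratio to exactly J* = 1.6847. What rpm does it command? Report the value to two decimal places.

set_propeller: D = 0.245 m, P = 0.292 m (p = P/D = 1.191837); state ← (V=0, rpm=0)
set_airspeed(36.32): V ← 36.32 m/s
adjust_airspeed(+6.51): V ← 36.32 +6.51 = 42.83 m/s
throttle_to(9700): rpm ← 9700
final state: V = 42.83 m/s, rpm = 9700 → n = rpm/60 = 161.666667 rev/s
target J* = 1.6847; solve J* = V/(n·D) for n: n = V/(J*·D) = 42.83/(1.6847 × 0.245) = 103.767037 rev/s
rpm = 60·n = 6226.022195

rpm = 6226.02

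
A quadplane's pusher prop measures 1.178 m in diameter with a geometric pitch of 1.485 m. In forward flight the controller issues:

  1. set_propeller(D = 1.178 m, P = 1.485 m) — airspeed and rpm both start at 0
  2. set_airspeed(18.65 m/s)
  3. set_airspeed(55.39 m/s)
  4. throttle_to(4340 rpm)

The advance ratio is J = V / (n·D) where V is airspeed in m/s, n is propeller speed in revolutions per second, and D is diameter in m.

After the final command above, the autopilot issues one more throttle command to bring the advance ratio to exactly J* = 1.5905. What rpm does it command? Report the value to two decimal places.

rpm = 1773.80

set_propeller: D = 1.178 m, P = 1.485 m (p = P/D = 1.260611); state ← (V=0, rpm=0)
set_airspeed(18.65): V ← 18.65 m/s
set_airspeed(55.39): V ← 55.39 m/s
throttle_to(4340): rpm ← 4340
final state: V = 55.39 m/s, rpm = 4340 → n = rpm/60 = 72.333333 rev/s
target J* = 1.5905; solve J* = V/(n·D) for n: n = V/(J*·D) = 55.39/(1.5905 × 1.178) = 29.563265 rev/s
rpm = 60·n = 1773.795920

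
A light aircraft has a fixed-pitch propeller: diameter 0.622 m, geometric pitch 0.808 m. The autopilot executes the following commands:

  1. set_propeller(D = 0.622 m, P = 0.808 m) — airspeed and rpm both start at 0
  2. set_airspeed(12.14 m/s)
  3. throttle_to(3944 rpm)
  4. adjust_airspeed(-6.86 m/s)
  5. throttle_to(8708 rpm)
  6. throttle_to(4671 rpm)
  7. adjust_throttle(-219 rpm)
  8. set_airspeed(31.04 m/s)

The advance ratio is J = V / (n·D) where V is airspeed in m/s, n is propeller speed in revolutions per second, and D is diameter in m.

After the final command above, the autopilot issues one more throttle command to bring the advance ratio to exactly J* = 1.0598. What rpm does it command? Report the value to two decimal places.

set_propeller: D = 0.622 m, P = 0.808 m (p = P/D = 1.299035); state ← (V=0, rpm=0)
set_airspeed(12.14): V ← 12.14 m/s
throttle_to(3944): rpm ← 3944
adjust_airspeed(-6.86): V ← 12.14 -6.86 = 5.28 m/s
throttle_to(8708): rpm ← 8708
throttle_to(4671): rpm ← 4671
adjust_throttle(-219): rpm ← 4671 -219 = 4452
set_airspeed(31.04): V ← 31.04 m/s
final state: V = 31.04 m/s, rpm = 4452 → n = rpm/60 = 74.200000 rev/s
target J* = 1.0598; solve J* = V/(n·D) for n: n = V/(J*·D) = 31.04/(1.0598 × 0.622) = 47.087693 rev/s
rpm = 60·n = 2825.261576

rpm = 2825.26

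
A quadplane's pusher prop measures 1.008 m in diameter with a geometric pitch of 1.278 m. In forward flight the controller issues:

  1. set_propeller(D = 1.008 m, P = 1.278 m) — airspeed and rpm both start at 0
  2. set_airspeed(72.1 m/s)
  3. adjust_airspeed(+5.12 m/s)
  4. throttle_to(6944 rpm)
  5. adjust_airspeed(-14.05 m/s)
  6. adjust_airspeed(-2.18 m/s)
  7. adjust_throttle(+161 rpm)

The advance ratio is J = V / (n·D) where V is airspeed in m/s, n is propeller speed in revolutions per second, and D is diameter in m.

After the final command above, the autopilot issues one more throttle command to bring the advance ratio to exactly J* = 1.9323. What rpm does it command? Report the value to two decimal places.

rpm = 1878.78

set_propeller: D = 1.008 m, P = 1.278 m (p = P/D = 1.267857); state ← (V=0, rpm=0)
set_airspeed(72.1): V ← 72.1 m/s
adjust_airspeed(+5.12): V ← 72.1 +5.12 = 77.22 m/s
throttle_to(6944): rpm ← 6944
adjust_airspeed(-14.05): V ← 77.22 -14.05 = 63.17 m/s
adjust_airspeed(-2.18): V ← 63.17 -2.18 = 60.99 m/s
adjust_throttle(+161): rpm ← 6944 +161 = 7105
final state: V = 60.99 m/s, rpm = 7105 → n = rpm/60 = 118.416667 rev/s
target J* = 1.9323; solve J* = V/(n·D) for n: n = V/(J*·D) = 60.99/(1.9323 × 1.008) = 31.312918 rev/s
rpm = 60·n = 1878.775109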